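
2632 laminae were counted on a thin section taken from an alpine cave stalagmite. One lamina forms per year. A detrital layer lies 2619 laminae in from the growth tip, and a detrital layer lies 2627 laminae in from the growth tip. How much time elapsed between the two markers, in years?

2627 − 2619 = 8 laminae lie between the two events.
One lamina per year makes the interval 8 years.

8 years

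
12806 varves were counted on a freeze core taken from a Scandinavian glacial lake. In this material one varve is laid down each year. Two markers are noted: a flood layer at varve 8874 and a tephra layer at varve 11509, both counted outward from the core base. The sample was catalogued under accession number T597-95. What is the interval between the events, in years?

2635 years

Separation: 11509 − 8874 = 2635 varves.
One varve per year makes the interval 2635 years.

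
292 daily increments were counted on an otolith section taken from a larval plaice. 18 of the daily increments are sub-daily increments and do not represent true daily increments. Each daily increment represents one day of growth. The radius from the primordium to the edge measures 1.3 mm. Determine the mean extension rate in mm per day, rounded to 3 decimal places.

0.005 mm per day

Adjusted count: 292 − 18 = 274 daily increments.
1.3 mm over 274 days gives 1.3 / 274 ≈ 0.005 mm per day.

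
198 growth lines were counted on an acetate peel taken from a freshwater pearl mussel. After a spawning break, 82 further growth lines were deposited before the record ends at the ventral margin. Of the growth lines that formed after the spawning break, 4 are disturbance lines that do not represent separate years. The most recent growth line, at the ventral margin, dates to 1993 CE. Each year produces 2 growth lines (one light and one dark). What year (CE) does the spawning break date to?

82 growth lines post-date the spawning break.
Excluding 4 false growth lines: 82 − 4 = 78.
78 growth lines at 2 per year is 78 / 2 = 39 years.
Counting back 39 years from 1993 CE places the spawning break in 1993 − 39 = 1954 CE.

1954 CE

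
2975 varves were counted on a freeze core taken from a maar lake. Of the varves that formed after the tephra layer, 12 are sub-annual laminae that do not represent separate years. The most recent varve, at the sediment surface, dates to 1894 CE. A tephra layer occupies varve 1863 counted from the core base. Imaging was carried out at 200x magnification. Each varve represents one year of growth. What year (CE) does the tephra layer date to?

2975 − 1863 = 1112 varves lie beyond the tephra layer toward the sediment surface.
1112 − 12 false = 1100 true varves after the tephra layer.
The varve at the sediment surface is 1894 CE, so the tephra layer dates to 1894 − 1100 = 794 CE.

794 CE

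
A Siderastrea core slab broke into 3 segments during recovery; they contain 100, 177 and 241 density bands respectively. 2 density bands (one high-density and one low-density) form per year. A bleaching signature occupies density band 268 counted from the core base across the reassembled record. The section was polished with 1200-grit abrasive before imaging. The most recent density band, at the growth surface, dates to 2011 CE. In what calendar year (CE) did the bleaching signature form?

Total density bands = 100 + 177 + 241 = 518.
518 − 268 = 250 density bands lie beyond the bleaching signature toward the growth surface.
Dividing by 2 density bands per year: 250 / 2 = 125 years.
2011 − 125 = 1886 CE.

1886 CE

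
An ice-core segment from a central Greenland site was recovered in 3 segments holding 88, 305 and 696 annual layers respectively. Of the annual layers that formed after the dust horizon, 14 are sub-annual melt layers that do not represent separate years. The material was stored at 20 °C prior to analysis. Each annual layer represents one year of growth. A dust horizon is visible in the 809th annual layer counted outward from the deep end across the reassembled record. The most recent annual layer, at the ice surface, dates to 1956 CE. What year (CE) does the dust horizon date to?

1690 CE

Total annual layers = 88 + 305 + 696 = 1089.
The dust horizon sits at annual layer 809 from the deep end, so 1089 − 809 = 280 annual layers formed after it.
280 − 14 false = 266 true annual layers after the dust horizon.
1956 − 266 = 1690 CE.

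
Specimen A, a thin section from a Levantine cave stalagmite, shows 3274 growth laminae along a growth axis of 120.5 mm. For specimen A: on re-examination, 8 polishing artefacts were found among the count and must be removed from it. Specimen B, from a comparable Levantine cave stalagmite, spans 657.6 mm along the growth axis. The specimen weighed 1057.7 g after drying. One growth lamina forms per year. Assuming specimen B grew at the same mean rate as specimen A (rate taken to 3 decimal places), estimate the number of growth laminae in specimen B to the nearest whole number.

17773 growth laminae

Specimen A: after corrections the count is 3274 − 8 = 3266 growth laminae.
A: 120.5 mm over 3266 years gives 120.5 / 3266 ≈ 0.037 mm/yr.
For B, 657.6 / 0.037 = 17772.97 years ≈ 17773 growth laminae.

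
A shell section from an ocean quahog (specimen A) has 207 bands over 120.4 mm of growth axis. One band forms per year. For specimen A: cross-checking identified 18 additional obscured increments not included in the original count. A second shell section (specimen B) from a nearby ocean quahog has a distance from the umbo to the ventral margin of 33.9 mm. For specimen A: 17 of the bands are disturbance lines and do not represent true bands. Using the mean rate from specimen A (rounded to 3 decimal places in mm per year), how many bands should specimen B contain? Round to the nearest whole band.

Specimen A: correcting the raw count gives 207 − 17 + 18 = 208 true bands.
A: Extension rate ≈ 120.4 / 208 = 0.579 mm per year.
B spans 33.9 / 0.579 = 58.55 years ≈ 59 bands.

59 bands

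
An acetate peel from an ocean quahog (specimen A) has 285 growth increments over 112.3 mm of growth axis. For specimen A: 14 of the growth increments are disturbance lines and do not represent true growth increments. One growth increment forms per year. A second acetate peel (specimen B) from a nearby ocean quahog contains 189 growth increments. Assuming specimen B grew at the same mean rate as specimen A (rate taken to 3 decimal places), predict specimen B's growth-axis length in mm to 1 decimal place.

78.2 mm

Specimen A: adjusted count: 285 − 14 = 271 growth increments.
A: 112.3 mm over 271 years gives 112.3 / 271 ≈ 0.414 mm/year.
B's length ≈ 0.414 × 189 = 78.2 mm.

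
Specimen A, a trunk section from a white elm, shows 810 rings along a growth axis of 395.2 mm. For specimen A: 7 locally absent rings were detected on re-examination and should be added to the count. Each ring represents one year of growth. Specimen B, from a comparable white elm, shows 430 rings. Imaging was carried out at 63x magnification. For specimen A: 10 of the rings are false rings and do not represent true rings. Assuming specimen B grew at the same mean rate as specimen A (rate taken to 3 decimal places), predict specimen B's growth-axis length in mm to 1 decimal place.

Specimen A: correcting the raw count gives 810 − 10 + 7 = 807 true rings.
A: Extension rate ≈ 395.2 / 807 = 0.490 mm per year.
Length of B = 0.490 × 430 = 210.7 mm.

210.7 mm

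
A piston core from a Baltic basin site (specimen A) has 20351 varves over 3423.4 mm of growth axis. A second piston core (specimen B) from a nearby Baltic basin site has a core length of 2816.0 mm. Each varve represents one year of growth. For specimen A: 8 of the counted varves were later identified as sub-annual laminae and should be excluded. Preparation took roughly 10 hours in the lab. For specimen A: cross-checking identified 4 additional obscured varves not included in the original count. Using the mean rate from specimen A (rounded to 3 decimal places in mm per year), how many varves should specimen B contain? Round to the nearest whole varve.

16762 varves

Specimen A: after corrections the count is 20351 − 8 + 4 = 20347 varves.
A: Mean rate = 3423.4 mm / 20347 years ≈ 0.168 mm per year.
For B, 2816.0 / 0.168 = 16761.90 years ≈ 16762 varves.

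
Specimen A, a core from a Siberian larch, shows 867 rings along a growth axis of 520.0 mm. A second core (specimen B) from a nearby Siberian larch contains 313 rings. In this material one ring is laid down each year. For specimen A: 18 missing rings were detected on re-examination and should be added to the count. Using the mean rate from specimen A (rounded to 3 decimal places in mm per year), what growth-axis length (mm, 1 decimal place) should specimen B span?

184.0 mm

Specimen A: adjusted count: 867 + 18 = 885 rings.
A: Extension rate ≈ 520.0 / 885 = 0.588 mm/yr.
For B, 0.588 mm/year × 313 years = 184.0 mm.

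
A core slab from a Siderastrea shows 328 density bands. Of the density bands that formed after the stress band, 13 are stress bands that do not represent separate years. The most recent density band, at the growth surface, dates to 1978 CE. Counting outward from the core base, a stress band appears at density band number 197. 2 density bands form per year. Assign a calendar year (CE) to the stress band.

The stress band sits at density band 197 from the core base, so 328 − 197 = 131 density bands formed after it.
Removing the 13 false density bands leaves 131 − 13 = 118 true density bands beyond the stress band.
118 density bands at 2 per year is 118 / 2 = 59 years.
1978 − 59 = 1919 CE.

1919 CE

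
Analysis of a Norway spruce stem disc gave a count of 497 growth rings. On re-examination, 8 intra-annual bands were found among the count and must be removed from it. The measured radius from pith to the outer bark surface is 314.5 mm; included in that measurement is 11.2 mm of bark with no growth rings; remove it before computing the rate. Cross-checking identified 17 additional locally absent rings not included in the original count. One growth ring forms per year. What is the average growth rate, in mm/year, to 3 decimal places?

Adjusted count: 497 − 8 + 17 = 506 growth rings.
Net length = 314.5 − 11.2 = 303.3 mm.
Extension rate ≈ 303.3 / 506 = 0.599 mm/year.

0.599 mm/year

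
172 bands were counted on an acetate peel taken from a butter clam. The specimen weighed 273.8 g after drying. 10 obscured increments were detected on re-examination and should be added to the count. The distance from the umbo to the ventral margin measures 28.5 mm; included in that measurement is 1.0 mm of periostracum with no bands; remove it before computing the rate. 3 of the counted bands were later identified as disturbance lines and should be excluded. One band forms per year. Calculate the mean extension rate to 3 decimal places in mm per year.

True band count = 172 − 3 + 10 = 179.
The growth record spans 28.5 − 1.0 = 27.5 mm.
Mean rate = 27.5 mm / 179 years ≈ 0.154 mm per year.

0.154 mm per year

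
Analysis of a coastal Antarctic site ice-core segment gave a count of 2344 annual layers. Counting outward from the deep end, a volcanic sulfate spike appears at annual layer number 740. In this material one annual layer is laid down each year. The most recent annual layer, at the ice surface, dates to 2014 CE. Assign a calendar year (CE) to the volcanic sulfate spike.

410 CE

2344 − 740 = 1604 annual layers lie beyond the volcanic sulfate spike toward the ice surface.
The annual layer at the ice surface is 2014 CE, so the volcanic sulfate spike dates to 2014 − 1604 = 410 CE.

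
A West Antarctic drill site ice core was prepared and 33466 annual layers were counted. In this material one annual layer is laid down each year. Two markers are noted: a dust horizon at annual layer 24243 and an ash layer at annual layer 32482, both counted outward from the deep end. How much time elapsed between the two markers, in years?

8239 years

Separation: 32482 − 24243 = 8239 annual layers.
That is 8239 years at one annual layer per year.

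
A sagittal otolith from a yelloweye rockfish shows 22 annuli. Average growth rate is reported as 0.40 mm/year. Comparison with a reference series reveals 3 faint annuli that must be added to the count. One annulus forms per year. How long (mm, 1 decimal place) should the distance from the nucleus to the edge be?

Correcting the raw count gives 22 + 3 = 25 true annuli.
Predicted length = 0.40 mm/year × 25 years = 10.0 mm.

10.0 mm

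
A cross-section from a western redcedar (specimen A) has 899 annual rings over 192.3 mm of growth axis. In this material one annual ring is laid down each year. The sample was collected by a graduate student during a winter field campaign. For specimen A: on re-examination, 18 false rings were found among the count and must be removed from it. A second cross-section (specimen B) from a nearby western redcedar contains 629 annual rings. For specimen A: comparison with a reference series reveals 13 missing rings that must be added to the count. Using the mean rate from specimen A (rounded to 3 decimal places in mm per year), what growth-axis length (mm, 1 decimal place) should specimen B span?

135.2 mm

Specimen A: adjusted count: 899 − 18 + 13 = 894 annual rings.
A: 192.3 mm over 894 years gives 192.3 / 894 ≈ 0.215 mm/year.
B's length ≈ 0.215 × 629 = 135.2 mm.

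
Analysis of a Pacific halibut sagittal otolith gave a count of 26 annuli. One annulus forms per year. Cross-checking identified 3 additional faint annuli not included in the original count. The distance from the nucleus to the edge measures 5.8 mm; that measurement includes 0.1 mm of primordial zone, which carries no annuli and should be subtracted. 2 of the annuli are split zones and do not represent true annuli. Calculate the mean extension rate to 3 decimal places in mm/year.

After corrections the count is 26 − 2 + 3 = 27 annuli.
Net length = 5.8 − 0.1 = 5.7 mm.
Mean rate = 5.7 mm / 27 years ≈ 0.211 mm/year.

0.211 mm/year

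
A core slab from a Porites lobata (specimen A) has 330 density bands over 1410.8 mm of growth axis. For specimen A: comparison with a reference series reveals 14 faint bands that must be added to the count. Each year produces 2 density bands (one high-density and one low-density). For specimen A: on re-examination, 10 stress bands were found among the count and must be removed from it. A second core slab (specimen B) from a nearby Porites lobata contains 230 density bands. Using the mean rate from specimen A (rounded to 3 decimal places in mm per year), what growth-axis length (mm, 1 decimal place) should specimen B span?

Specimen A: after corrections the count is 330 − 10 + 14 = 334 density bands.
Specimen A: dividing by 2 density bands per year: 334 / 2 = 167 years.
A: Extension rate ≈ 1410.8 / 167 = 8.448 mm/year.
Specimen B: with 2 density bands per year, 230 / 2 = 115 years. For B, 8.448 mm/year × 115 years = 971.5 mm.

971.5 mm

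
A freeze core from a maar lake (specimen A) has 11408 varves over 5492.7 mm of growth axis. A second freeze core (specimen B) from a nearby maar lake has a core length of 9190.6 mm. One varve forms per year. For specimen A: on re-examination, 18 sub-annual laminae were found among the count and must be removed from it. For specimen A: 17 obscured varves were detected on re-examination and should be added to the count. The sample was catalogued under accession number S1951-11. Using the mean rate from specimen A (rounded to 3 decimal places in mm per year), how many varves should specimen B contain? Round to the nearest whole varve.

Specimen A: true varve count = 11408 − 18 + 17 = 11407.
A: 5492.7 mm over 11407 years gives 5492.7 / 11407 ≈ 0.482 mm/year.
For B, 9190.6 / 0.482 = 19067.63 years ≈ 19068 varves.

19068 varves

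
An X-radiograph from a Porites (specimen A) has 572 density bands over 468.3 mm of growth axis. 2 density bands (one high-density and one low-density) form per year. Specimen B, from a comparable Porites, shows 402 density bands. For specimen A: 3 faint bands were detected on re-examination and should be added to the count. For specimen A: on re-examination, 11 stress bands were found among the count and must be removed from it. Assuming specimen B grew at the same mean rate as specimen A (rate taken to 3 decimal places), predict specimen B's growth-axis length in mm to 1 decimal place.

Specimen A: adjusted count: 572 − 11 + 3 = 564 density bands.
Specimen A: 564 density bands at 2 per year is 564 / 2 = 282 years.
A: Mean rate = 468.3 mm / 282 years ≈ 1.661 mm/yr.
Specimen B: with 2 density bands per year, 402 / 2 = 201 years. For B, 1.661 mm/year × 201 years = 333.9 mm.

333.9 mm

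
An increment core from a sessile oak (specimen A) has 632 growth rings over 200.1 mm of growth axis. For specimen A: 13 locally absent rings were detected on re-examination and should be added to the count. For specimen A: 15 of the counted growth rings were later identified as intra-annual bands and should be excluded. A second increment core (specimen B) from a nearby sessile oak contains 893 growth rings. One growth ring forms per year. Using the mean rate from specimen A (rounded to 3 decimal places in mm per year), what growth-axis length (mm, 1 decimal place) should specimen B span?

284.0 mm

Specimen A: correcting the raw count gives 632 − 15 + 13 = 630 true growth rings.
A: Mean rate = 200.1 mm / 630 years ≈ 0.318 mm/year.
For B, 0.318 mm/year × 893 years = 284.0 mm.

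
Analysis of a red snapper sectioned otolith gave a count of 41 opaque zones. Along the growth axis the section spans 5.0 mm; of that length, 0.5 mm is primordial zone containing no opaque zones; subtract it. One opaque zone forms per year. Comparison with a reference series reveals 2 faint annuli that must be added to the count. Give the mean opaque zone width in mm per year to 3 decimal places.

After corrections the count is 41 + 2 = 43 opaque zones.
Net length = 5.0 − 0.5 = 4.5 mm.
Mean rate = 4.5 mm / 43 years ≈ 0.105 mm per year.

0.105 mm per year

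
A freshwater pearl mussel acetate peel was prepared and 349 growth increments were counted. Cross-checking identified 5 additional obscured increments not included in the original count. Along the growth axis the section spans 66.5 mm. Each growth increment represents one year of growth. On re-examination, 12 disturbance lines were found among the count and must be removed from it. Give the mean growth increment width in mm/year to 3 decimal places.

0.194 mm/year

Correcting the raw count gives 349 − 12 + 5 = 342 true growth increments.
Mean rate = 66.5 mm / 342 years ≈ 0.194 mm/year.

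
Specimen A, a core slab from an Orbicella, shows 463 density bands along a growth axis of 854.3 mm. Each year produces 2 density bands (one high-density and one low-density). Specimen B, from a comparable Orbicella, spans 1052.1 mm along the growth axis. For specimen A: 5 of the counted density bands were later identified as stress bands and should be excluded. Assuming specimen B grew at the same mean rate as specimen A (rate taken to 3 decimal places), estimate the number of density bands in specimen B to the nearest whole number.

564 density bands

Specimen A: after corrections the count is 463 − 5 = 458 density bands.
Specimen A: dividing by 2 density bands per year: 458 / 2 = 229 years.
A: Mean rate = 854.3 mm / 229 years ≈ 3.731 mm per year.
B spans 1052.1 / 3.731 = 281.99 years; at 2 density bands per year that is 281.99 × 2 ≈ 564 density bands.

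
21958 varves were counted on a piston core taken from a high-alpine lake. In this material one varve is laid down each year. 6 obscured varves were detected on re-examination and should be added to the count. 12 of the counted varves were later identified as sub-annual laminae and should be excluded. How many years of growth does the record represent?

Correcting the raw count gives 21958 − 12 + 6 = 21952 true varves.
With a one-to-one varve periodicity this is 21952 years.

21952 years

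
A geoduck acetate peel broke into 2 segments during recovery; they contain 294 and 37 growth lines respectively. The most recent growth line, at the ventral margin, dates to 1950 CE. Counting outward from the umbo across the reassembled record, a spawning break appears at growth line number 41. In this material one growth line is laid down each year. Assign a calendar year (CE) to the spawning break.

1660 CE

Total growth lines = 294 + 37 = 331.
The spawning break sits at growth line 41 from the umbo, so 331 − 41 = 290 growth lines formed after it.
1950 − 290 = 1660 CE.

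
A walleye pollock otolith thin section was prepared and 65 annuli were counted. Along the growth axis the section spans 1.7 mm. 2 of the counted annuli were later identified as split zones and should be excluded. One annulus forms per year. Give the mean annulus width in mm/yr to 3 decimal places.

0.027 mm/yr

After corrections the count is 65 − 2 = 63 annuli.
Mean rate = 1.7 mm / 63 years ≈ 0.027 mm/yr.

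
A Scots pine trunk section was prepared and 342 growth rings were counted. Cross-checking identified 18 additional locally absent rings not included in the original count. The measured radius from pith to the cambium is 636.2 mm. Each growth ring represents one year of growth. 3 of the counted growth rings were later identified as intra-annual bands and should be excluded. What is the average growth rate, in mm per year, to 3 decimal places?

1.782 mm per year

After corrections the count is 342 − 3 + 18 = 357 growth rings.
Mean rate = 636.2 mm / 357 years ≈ 1.782 mm per year.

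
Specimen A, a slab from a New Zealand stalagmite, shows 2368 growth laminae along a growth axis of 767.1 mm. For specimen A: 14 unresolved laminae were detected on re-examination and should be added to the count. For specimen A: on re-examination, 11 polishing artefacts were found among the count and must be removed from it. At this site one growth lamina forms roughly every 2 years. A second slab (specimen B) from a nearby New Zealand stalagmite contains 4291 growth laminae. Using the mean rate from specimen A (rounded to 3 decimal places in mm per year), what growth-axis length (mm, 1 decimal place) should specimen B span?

1390.3 mm

Specimen A: correcting the raw count gives 2368 − 11 + 14 = 2371 true growth laminae.
Specimen A: 2371 growth laminae at 2 years each span 2371 × 2 = 4742 years.
A: Mean rate = 767.1 mm / 4742 years ≈ 0.162 mm/yr.
Specimen B: at 2 years per growth lamina, 4291 × 2 = 8582 years. For B, 0.162 mm/year × 8582 years = 1390.3 mm.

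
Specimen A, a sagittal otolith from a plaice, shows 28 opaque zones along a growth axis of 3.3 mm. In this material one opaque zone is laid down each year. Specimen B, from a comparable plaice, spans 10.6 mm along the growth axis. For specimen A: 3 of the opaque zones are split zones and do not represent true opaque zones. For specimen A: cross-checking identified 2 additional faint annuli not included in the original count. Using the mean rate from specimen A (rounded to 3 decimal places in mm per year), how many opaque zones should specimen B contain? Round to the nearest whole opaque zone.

87 opaque zones

Specimen A: correcting the raw count gives 28 − 3 + 2 = 27 true opaque zones.
A: 3.3 mm over 27 years gives 3.3 / 27 ≈ 0.122 mm/year.
For B, 10.6 / 0.122 = 86.89 years ≈ 87 opaque zones.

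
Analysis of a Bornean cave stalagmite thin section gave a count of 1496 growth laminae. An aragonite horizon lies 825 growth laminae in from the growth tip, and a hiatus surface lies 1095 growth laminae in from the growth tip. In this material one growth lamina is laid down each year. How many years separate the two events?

270 years

Separation: 1095 − 825 = 270 growth laminae.
One growth lamina per year makes the interval 270 years.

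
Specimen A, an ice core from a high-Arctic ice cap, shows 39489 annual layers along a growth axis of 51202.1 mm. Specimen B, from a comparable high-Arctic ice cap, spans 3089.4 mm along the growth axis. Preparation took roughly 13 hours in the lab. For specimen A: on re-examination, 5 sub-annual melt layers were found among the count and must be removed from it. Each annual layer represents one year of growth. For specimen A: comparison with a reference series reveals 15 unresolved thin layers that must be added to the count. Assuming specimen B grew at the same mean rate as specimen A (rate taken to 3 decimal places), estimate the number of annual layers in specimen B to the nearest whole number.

Specimen A: true annual layer count = 39489 − 5 + 15 = 39499.
A: Extension rate ≈ 51202.1 / 39499 = 1.296 mm/year.
Specimen B: 3089.4 mm / 1.296 mm per year = 2383.80 years ≈ 2384 annual layers.

2384 annual layers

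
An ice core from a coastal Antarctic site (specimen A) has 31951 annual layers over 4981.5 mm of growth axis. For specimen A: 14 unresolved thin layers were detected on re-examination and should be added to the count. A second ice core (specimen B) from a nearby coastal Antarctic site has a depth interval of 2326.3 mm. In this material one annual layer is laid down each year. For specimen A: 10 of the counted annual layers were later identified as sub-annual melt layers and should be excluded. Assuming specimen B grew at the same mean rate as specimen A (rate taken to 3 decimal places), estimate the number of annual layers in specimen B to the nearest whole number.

Specimen A: correcting the raw count gives 31951 − 10 + 14 = 31955 true annual layers.
A: 4981.5 mm over 31955 years gives 4981.5 / 31955 ≈ 0.156 mm/yr.
For B, 2326.3 / 0.156 = 14912.18 years ≈ 14912 annual layers.

14912 annual layers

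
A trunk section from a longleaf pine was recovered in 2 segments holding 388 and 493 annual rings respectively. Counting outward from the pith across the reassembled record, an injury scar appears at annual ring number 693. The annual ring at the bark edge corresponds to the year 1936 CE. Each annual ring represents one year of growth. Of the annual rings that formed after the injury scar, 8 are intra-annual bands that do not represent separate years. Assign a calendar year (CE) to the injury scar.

Total annual rings = 388 + 493 = 881.
The injury scar sits at annual ring 693 from the pith, so 881 − 693 = 188 annual rings formed after it.
188 − 8 false = 180 true annual rings after the injury scar.
1936 − 180 = 1756 CE.

1756 CE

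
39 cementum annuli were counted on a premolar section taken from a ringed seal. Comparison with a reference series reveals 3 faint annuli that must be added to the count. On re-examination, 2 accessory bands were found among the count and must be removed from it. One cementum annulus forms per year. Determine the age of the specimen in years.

True cementum annulus count = 39 − 2 + 3 = 40.
With a one-to-one cementum annulus periodicity this is 40 years.

40 years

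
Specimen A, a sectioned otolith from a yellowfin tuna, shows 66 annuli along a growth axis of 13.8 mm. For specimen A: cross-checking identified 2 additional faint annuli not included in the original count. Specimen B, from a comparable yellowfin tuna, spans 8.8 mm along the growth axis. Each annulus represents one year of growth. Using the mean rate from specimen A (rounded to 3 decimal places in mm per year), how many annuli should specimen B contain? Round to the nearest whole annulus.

43 annuli

Specimen A: after corrections the count is 66 + 2 = 68 annuli.
A: 13.8 mm over 68 years gives 13.8 / 68 ≈ 0.203 mm/year.
Specimen B: 8.8 mm / 0.203 mm per year = 43.35 years ≈ 43 annuli.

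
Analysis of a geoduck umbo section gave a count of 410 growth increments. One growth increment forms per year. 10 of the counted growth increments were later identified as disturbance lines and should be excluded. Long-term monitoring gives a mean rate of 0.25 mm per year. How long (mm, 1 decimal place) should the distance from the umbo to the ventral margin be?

Adjusted count: 410 − 10 = 400 growth increments.
Length ≈ 0.25 × 400 = 100.0 mm.

100.0 mm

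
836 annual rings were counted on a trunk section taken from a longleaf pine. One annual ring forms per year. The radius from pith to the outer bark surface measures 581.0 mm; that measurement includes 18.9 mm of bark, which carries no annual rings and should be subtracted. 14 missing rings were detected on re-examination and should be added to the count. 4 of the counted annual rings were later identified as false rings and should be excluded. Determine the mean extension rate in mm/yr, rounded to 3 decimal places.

Correcting the raw count gives 836 − 4 + 14 = 846 true annual rings.
Net length = 581.0 − 18.9 = 562.1 mm.
Extension rate ≈ 562.1 / 846 = 0.664 mm/yr.

0.664 mm/yr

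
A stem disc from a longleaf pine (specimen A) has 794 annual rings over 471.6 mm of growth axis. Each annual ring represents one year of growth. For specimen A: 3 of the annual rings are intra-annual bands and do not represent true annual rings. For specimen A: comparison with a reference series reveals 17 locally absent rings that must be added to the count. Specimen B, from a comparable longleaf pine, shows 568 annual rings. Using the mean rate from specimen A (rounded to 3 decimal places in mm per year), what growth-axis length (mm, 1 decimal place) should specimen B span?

331.7 mm

Specimen A: after corrections the count is 794 − 3 + 17 = 808 annual rings.
A: 471.6 mm over 808 years gives 471.6 / 808 ≈ 0.584 mm/year.
Length of B = 0.584 × 568 = 331.7 mm.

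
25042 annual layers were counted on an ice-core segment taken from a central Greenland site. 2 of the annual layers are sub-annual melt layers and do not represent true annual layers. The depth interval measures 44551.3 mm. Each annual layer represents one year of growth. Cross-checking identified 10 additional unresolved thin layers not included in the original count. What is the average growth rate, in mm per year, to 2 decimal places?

1.78 mm per year

True annual layer count = 25042 − 2 + 10 = 25050.
Mean rate = 44551.3 mm / 25050 years ≈ 1.78 mm per year.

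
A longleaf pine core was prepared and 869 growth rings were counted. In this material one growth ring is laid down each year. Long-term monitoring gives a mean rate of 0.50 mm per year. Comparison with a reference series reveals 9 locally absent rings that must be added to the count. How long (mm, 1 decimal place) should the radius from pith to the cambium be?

True growth ring count = 869 + 9 = 878.
Predicted length = 0.50 mm/year × 878 years = 439.0 mm.

439.0 mm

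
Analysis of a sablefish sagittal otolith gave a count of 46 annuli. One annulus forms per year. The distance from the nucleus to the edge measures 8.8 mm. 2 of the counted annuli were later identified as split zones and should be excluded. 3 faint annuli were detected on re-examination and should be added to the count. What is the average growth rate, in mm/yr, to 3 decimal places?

Correcting the raw count gives 46 − 2 + 3 = 47 true annuli.
Mean rate = 8.8 mm / 47 years ≈ 0.187 mm/yr.

0.187 mm/yr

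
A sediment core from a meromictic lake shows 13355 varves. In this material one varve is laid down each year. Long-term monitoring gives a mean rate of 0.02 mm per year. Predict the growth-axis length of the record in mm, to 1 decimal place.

13355 years of growth are recorded.
Predicted length = 0.02 mm/year × 13355 years = 267.1 mm.

267.1 mm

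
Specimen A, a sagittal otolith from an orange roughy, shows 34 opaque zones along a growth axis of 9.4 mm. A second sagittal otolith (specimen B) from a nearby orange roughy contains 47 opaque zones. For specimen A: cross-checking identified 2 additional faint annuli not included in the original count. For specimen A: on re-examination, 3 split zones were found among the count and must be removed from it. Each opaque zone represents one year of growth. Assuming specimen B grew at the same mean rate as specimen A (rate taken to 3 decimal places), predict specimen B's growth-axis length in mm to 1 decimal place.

Specimen A: after corrections the count is 34 − 3 + 2 = 33 opaque zones.
A: Mean rate = 9.4 mm / 33 years ≈ 0.285 mm per year.
B's length ≈ 0.285 × 47 = 13.4 mm.

13.4 mm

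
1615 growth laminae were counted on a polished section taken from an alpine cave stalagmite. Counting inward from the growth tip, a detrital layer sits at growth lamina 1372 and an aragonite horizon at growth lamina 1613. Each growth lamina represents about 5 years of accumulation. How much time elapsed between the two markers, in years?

1613 − 1372 = 241 growth laminae lie between the two events.
Multiplying by 5 years per growth lamina: 241 × 5 = 1205 years.

1205 years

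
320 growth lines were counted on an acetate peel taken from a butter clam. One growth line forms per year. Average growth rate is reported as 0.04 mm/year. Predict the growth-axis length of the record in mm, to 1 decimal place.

12.8 mm

The record spans 320 years at 0.04 mm per year.
Length ≈ 0.04 × 320 = 12.8 mm.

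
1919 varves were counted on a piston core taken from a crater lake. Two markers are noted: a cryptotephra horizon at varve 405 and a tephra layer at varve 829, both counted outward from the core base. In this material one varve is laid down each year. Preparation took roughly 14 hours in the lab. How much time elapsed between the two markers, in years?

424 yr

829 − 405 = 424 varves lie between the two events.
One varve per year makes the interval 424 years.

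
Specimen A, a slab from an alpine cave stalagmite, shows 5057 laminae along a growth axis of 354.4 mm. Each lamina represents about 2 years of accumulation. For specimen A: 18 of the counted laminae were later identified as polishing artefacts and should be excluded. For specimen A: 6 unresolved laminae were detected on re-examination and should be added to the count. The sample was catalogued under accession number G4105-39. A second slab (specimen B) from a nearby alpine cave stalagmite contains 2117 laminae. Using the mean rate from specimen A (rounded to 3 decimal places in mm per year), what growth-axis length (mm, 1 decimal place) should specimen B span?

Specimen A: adjusted count: 5057 − 18 + 6 = 5045 laminae.
Specimen A: 5045 laminae at 2 years each span 5045 × 2 = 10090 years.
A: Mean rate = 354.4 mm / 10090 years ≈ 0.035 mm per year.
Specimen B: 2117 laminae at 2 years each span 2117 × 2 = 4234 years. Length of B = 0.035 × 4234 = 148.2 mm.

148.2 mm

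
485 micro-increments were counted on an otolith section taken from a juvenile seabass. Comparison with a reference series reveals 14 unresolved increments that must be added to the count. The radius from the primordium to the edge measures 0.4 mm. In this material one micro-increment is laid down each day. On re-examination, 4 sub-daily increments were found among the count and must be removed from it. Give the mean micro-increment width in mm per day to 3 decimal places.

0.001 mm per day

After corrections the count is 485 − 4 + 14 = 495 micro-increments.
Mean rate = 0.4 mm / 495 days ≈ 0.001 mm per day.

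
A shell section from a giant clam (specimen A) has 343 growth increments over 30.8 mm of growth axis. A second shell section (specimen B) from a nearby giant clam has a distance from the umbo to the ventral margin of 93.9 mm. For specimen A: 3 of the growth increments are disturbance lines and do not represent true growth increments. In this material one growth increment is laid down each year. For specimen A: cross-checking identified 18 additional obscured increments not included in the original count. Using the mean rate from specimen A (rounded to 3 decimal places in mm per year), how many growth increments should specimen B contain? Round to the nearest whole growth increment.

Specimen A: after corrections the count is 343 − 3 + 18 = 358 growth increments.
A: 30.8 mm over 358 years gives 30.8 / 358 ≈ 0.086 mm/yr.
Specimen B: 93.9 mm / 0.086 mm per year = 1091.86 years ≈ 1092 growth increments.

1092 growth increments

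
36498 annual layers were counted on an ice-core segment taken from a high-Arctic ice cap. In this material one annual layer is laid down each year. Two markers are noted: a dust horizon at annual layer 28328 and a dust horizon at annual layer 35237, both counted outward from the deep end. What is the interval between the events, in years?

35237 − 28328 = 6909 annual layers lie between the two events.
One annual layer per year makes the interval 6909 years.

6909 years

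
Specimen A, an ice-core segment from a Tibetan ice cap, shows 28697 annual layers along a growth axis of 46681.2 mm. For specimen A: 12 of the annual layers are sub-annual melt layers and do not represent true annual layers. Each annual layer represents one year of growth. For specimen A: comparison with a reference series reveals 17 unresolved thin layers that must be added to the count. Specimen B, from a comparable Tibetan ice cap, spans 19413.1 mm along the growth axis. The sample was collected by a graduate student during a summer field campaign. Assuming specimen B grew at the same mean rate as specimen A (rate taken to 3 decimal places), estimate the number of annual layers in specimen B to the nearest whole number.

11939 annual layers

Specimen A: adjusted count: 28697 − 12 + 17 = 28702 annual layers.
A: 46681.2 mm over 28702 years gives 46681.2 / 28702 ≈ 1.626 mm/year.
For B, 19413.1 / 1.626 = 11939.18 years ≈ 11939 annual layers.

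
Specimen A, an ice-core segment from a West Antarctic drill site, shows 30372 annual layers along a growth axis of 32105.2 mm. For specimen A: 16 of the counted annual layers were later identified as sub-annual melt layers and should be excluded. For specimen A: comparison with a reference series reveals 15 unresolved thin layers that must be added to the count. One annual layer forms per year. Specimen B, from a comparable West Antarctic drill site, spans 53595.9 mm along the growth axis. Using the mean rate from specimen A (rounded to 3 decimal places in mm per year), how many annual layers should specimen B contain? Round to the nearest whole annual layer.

50706 annual layers

Specimen A: after corrections the count is 30372 − 16 + 15 = 30371 annual layers.
A: Extension rate ≈ 32105.2 / 30371 = 1.057 mm per year.
Specimen B: 53595.9 mm / 1.057 mm per year = 50705.68 years ≈ 50706 annual layers.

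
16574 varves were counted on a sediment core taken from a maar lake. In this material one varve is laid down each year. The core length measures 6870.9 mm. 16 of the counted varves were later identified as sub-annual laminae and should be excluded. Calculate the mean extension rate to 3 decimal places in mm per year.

Adjusted count: 16574 − 16 = 16558 varves.
Extension rate ≈ 6870.9 / 16558 = 0.415 mm per year.

0.415 mm per year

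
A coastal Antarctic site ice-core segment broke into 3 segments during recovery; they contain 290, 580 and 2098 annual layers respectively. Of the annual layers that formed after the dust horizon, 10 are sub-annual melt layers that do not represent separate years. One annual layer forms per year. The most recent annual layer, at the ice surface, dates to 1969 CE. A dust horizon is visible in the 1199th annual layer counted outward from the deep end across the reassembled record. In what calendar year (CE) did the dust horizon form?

210 CE

Total annual layers = 290 + 580 + 2098 = 2968.
Between annual layer 1199 and the ice surface there are 2968 − 1199 = 1769 annual layers.
Excluding 10 false annual layers: 1769 − 10 = 1759.
Counting back 1759 years from 1969 CE places the dust horizon in 1969 − 1759 = 210 CE.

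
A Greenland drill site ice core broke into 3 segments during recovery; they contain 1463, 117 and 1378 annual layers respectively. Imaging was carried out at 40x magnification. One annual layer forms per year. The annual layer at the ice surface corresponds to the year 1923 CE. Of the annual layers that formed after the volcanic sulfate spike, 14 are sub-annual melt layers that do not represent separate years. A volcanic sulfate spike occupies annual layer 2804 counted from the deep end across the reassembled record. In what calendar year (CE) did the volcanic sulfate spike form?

1783 CE

Total annual layers = 1463 + 117 + 1378 = 2958.
Between annual layer 2804 and the ice surface there are 2958 − 2804 = 154 annual layers.
Excluding 14 false annual layers: 154 − 14 = 140.
1923 − 140 = 1783 CE.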